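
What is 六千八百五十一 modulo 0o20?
Convert 六千八百五十一 (Chinese numeral) → 6×1000 + 8×100 + 5×10 + 1 = 6851 (decimal)
Convert 0o20 (octal) → 2×8 = 16 (decimal)
Compute 6851 mod 16 = 3
3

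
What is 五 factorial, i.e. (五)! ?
Convert 五 (Chinese numeral) → 5 (decimal)
Compute 5! = 120
120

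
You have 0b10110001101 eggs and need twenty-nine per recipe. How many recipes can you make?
Convert 0b10110001101 (binary) → 1024 + 256 + 128 + 8 + 4 + 1 = 1421 (decimal)
Convert twenty-nine (English words) → 29 (decimal)
Compute 1421 ÷ 29 = 49
49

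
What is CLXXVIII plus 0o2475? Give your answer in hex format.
Convert CLXXVIII (Roman numeral) → 100 + 50 + 10 + 10 + 5 + 1 + 1 + 1 = 178 (decimal)
Convert 0o2475 (octal) → 2×512 + 4×64 + 7×8 + 5 = 1341 (decimal)
Compute 178 + 1341 = 1519
Convert 1519 (decimal) → 1519 = 5×256 + 14×16 + 15 → 0x5EF (hexadecimal)
0x5EF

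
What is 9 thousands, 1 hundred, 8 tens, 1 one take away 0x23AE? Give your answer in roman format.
Convert 9 thousands, 1 hundred, 8 tens, 1 one (place-value notation) → 9×1000 + 1×100 + 8×10 + 1 = 9181 (decimal)
Convert 0x23AE (hexadecimal) → 2×4096 + 3×256 + 10×16 + 14 = 9134 (decimal)
Compute 9181 - 9134 = 47
Convert 47 (decimal) → 47 = 40 + 5 + 1 + 1 → XLVII (Roman numeral)
XLVII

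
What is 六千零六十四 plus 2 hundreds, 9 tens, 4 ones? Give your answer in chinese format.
Convert 六千零六十四 (Chinese numeral) → 6×1000 + 6×10 + 4 = 6064 (decimal)
Convert 2 hundreds, 9 tens, 4 ones (place-value notation) → 2×100 + 9×10 + 4 = 294 (decimal)
Compute 6064 + 294 = 6358
Convert 6358 (decimal) → 6358 = 6×1000 + 3×100 + 5×10 + 8 → 六千三百五十八 (Chinese numeral)
六千三百五十八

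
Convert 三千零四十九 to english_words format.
Convert 三千零四十九 (Chinese numeral) → 3×1000 + 4×10 + 9 = 3049 (decimal)
Convert 3049 (decimal) → 3049 = 3×1000 + 49 → three thousand forty-nine (English words)
three thousand forty-nine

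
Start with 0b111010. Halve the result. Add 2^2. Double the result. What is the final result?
Convert 0b111010 (binary) → 32 + 16 + 8 + 2 = 58 (decimal)
Start: 58
58 ÷ 2 = 29
Convert 2^2 (power) → 4 (decimal)
29 + 4 = 33
33 × 2 = 66
66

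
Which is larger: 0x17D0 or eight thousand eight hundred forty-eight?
Convert 0x17D0 (hexadecimal) → 1×4096 + 7×256 + 13×16 = 6096 (decimal)
Convert eight thousand eight hundred forty-eight (English words) → 8×1000 + 8×100 + 48 = 8848 (decimal)
Compare 6096 vs 8848: larger = 8848
8848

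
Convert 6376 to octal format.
Convert 6376 (decimal) → 6376 = 1×4096 + 4×512 + 3×64 + 5×8 → 0o14350 (octal)
0o14350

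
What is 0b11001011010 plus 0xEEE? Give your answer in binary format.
Convert 0b11001011010 (binary) → 1024 + 512 + 64 + 16 + 8 + 2 = 1626 (decimal)
Convert 0xEEE (hexadecimal) → 14×256 + 14×16 + 14 = 3822 (decimal)
Compute 1626 + 3822 = 5448
Convert 5448 (decimal) → 5448 = 4096 + 1024 + 256 + 64 + 8 → 0b1010101001000 (binary)
0b1010101001000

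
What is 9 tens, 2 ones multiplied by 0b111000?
Convert 9 tens, 2 ones (place-value notation) → 9×10 + 2 = 92 (decimal)
Convert 0b111000 (binary) → 32 + 16 + 8 = 56 (decimal)
Compute 92 × 56 = 5152
5152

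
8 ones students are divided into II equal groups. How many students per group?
Convert 8 ones (place-value notation) → 8 (decimal)
Convert II (Roman numeral) → 1 + 1 = 2 (decimal)
Compute 8 ÷ 2 = 4
4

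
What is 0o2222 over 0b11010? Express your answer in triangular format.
Convert 0o2222 (octal) → 2×512 + 2×64 + 2×8 + 2 = 1170 (decimal)
Convert 0b11010 (binary) → 16 + 8 + 2 = 26 (decimal)
Compute 1170 ÷ 26 = 45
Convert 45 (decimal) → 45 = 9×10/2 → the 9th triangular number (triangular index)
the 9th triangular number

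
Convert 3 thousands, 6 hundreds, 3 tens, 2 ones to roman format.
Convert 3 thousands, 6 hundreds, 3 tens, 2 ones (place-value notation) → 3×1000 + 6×100 + 3×10 + 2 = 3632 (decimal)
Convert 3632 (decimal) → 3632 = 1000 + 1000 + 1000 + 500 + 100 + 10 + 10 + 10 + 1 + 1 → MMMDCXXXII (Roman numeral)
MMMDCXXXII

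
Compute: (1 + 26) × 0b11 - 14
Convert 0b11 (binary) → 2 + 1 = 3 (decimal)
Expression in decimal: (1 + 26) × 3 - 14
Parentheses first: 1 + 26 = 27
Multiply: 27 × 3 = 81
Subtract: 81 - 14 = 67
67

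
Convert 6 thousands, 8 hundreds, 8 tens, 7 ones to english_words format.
Convert 6 thousands, 8 hundreds, 8 tens, 7 ones (place-value notation) → 6×1000 + 8×100 + 8×10 + 7 = 6887 (decimal)
Convert 6887 (decimal) → 6887 = 6×1000 + 8×100 + 87 → six thousand eight hundred eighty-seven (English words)
six thousand eight hundred eighty-seven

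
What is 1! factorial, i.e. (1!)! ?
Convert 1! (factorial) → 1 (decimal)
Compute 1! = 1
1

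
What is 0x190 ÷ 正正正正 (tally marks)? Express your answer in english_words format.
Convert 0x190 (hexadecimal) → 1×256 + 9×16 = 400 (decimal)
Convert 正正正正 (tally marks) → 5 + 5 + 5 + 5 = 20 (decimal)
Compute 400 ÷ 20 = 20
Convert 20 (decimal) → twenty (English words)
twenty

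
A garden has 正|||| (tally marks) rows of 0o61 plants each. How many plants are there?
Convert 0o61 (octal) → 6×8 + 1 = 49 (decimal)
Convert 正|||| (tally marks) → 5 + 4 = 9 (decimal)
Compute 49 × 9 = 441
441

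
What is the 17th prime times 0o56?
Convert the 17th prime (prime index) → 59 (decimal)
Convert 0o56 (octal) → 5×8 + 6 = 46 (decimal)
Compute 59 × 46 = 2714
2714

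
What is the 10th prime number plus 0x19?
The 10th prime number = 29
Convert 0x19 (hexadecimal) → 1×16 + 9 = 25 (decimal)
Compute 29 + 25 = 54
54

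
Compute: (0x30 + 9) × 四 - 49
Convert 0x30 (hexadecimal) → 3×16 = 48 (decimal)
Convert 四 (Chinese numeral) → 4 (decimal)
Expression in decimal: (48 + 9) × 4 - 49
Parentheses first: 48 + 9 = 57
Multiply: 57 × 4 = 228
Subtract: 228 - 49 = 179
179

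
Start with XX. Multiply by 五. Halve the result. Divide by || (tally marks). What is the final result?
Convert XX (Roman numeral) → 10 + 10 = 20 (decimal)
Start: 20
Convert 五 (Chinese numeral) → 5 (decimal)
20 × 5 = 100
100 ÷ 2 = 50
Convert || (tally marks) → 2 (decimal)
50 ÷ 2 = 25
25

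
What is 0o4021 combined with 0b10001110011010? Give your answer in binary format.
Convert 0o4021 (octal) → 4×512 + 2×8 + 1 = 2065 (decimal)
Convert 0b10001110011010 (binary) → 8192 + 512 + 256 + 128 + 16 + 8 + 2 = 9114 (decimal)
Compute 2065 + 9114 = 11179
Convert 11179 (decimal) → 11179 = 8192 + 2048 + 512 + 256 + 128 + 32 + 8 + 2 + 1 → 0b10101110101011 (binary)
0b10101110101011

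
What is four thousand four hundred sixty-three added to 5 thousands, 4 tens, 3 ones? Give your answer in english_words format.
Convert four thousand four hundred sixty-three (English words) → 4×1000 + 4×100 + 63 = 4463 (decimal)
Convert 5 thousands, 4 tens, 3 ones (place-value notation) → 5×1000 + 4×10 + 3 = 5043 (decimal)
Compute 4463 + 5043 = 9506
Convert 9506 (decimal) → 9506 = 9×1000 + 5×100 + 6 → nine thousand five hundred six (English words)
nine thousand five hundred six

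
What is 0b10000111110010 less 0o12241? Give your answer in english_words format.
Convert 0b10000111110010 (binary) → 8192 + 256 + 128 + 64 + 32 + 16 + 2 = 8690 (decimal)
Convert 0o12241 (octal) → 1×4096 + 2×512 + 2×64 + 4×8 + 1 = 5281 (decimal)
Compute 8690 - 5281 = 3409
Convert 3409 (decimal) → 3409 = 3×1000 + 4×100 + 9 → three thousand four hundred nine (English words)
three thousand four hundred nine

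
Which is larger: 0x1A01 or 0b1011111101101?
Convert 0x1A01 (hexadecimal) → 1×4096 + 10×256 + 1 = 6657 (decimal)
Convert 0b1011111101101 (binary) → 4096 + 1024 + 512 + 256 + 128 + 64 + 32 + 8 + 4 + 1 = 6125 (decimal)
Compare 6657 vs 6125: larger = 6657
6657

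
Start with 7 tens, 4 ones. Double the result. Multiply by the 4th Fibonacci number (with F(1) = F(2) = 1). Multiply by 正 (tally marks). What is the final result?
Convert 7 tens, 4 ones (place-value notation) → 7×10 + 4 = 74 (decimal)
Start: 74
74 × 2 = 148
Convert the 4th Fibonacci number (with F(1) = F(2) = 1) (Fibonacci index) → 1, 1, 2, 3 → 3 (decimal)
148 × 3 = 444
Convert 正 (tally marks) → 5 (decimal)
444 × 5 = 2220
2220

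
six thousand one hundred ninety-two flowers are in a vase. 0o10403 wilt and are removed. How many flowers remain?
Convert six thousand one hundred ninety-two (English words) → 6×1000 + 1×100 + 92 = 6192 (decimal)
Convert 0o10403 (octal) → 1×4096 + 4×64 + 3 = 4355 (decimal)
Compute 6192 - 4355 = 1837
1837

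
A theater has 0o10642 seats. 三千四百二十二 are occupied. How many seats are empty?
Convert 0o10642 (octal) → 1×4096 + 6×64 + 4×8 + 2 = 4514 (decimal)
Convert 三千四百二十二 (Chinese numeral) → 3×1000 + 4×100 + 2×10 + 2 = 3422 (decimal)
Compute 4514 - 3422 = 1092
1092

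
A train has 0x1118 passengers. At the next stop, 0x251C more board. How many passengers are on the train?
Convert 0x1118 (hexadecimal) → 1×4096 + 1×256 + 1×16 + 8 = 4376 (decimal)
Convert 0x251C (hexadecimal) → 2×4096 + 5×256 + 1×16 + 12 = 9500 (decimal)
Compute 4376 + 9500 = 13876
13876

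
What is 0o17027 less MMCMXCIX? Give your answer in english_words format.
Convert 0o17027 (octal) → 1×4096 + 7×512 + 2×8 + 7 = 7703 (decimal)
Convert MMCMXCIX (Roman numeral) → 1000 + 1000 + 900 + 90 + 9 = 2999 (decimal)
Compute 7703 - 2999 = 4704
Convert 4704 (decimal) → 4704 = 4×1000 + 7×100 + 4 → four thousand seven hundred four (English words)
four thousand seven hundred four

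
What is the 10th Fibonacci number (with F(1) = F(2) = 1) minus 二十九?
The 10th Fibonacci number (with F(1) = F(2) = 1): 1, 1, 2, 3, 5, 8, 13, 21, 34, 55 → 55
Convert 二十九 (Chinese numeral) → 2×10 + 9 = 29 (decimal)
Compute 55 - 29 = 26
26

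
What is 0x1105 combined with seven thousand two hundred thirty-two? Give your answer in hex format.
Convert 0x1105 (hexadecimal) → 1×4096 + 1×256 + 5 = 4357 (decimal)
Convert seven thousand two hundred thirty-two (English words) → 7×1000 + 2×100 + 32 = 7232 (decimal)
Compute 4357 + 7232 = 11589
Convert 11589 (decimal) → 11589 = 2×4096 + 13×256 + 4×16 + 5 → 0x2D45 (hexadecimal)
0x2D45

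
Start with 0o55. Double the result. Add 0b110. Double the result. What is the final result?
Convert 0o55 (octal) → 5×8 + 5 = 45 (decimal)
Start: 45
45 × 2 = 90
Convert 0b110 (binary) → 4 + 2 = 6 (decimal)
90 + 6 = 96
96 × 2 = 192
192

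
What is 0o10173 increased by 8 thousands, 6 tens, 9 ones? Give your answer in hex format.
Convert 0o10173 (octal) → 1×4096 + 1×64 + 7×8 + 3 = 4219 (decimal)
Convert 8 thousands, 6 tens, 9 ones (place-value notation) → 8×1000 + 6×10 + 9 = 8069 (decimal)
Compute 4219 + 8069 = 12288
Convert 12288 (decimal) → 12288 = 3×4096 → 0x3000 (hexadecimal)
0x3000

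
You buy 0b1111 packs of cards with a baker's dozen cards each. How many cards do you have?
Convert a baker's dozen (colloquial) → 13 (decimal)
Convert 0b1111 (binary) → 8 + 4 + 2 + 1 = 15 (decimal)
Compute 13 × 15 = 195
195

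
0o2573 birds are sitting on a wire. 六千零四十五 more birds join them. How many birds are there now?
Convert 0o2573 (octal) → 2×512 + 5×64 + 7×8 + 3 = 1403 (decimal)
Convert 六千零四十五 (Chinese numeral) → 6×1000 + 4×10 + 5 = 6045 (decimal)
Compute 1403 + 6045 = 7448
7448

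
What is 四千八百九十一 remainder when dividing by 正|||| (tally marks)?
Convert 四千八百九十一 (Chinese numeral) → 4×1000 + 8×100 + 9×10 + 1 = 4891 (decimal)
Convert 正|||| (tally marks) → 5 + 4 = 9 (decimal)
Compute 4891 mod 9 = 4
4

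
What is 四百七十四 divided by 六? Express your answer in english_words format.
Convert 四百七十四 (Chinese numeral) → 4×100 + 7×10 + 4 = 474 (decimal)
Convert 六 (Chinese numeral) → 6 (decimal)
Compute 474 ÷ 6 = 79
Convert 79 (decimal) → seventy-nine (English words)
seventy-nine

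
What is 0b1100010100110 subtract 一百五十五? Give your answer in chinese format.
Convert 0b1100010100110 (binary) → 4096 + 2048 + 128 + 32 + 4 + 2 = 6310 (decimal)
Convert 一百五十五 (Chinese numeral) → 1×100 + 5×10 + 5 = 155 (decimal)
Compute 6310 - 155 = 6155
Convert 6155 (decimal) → 6155 = 6×1000 + 1×100 + 5×10 + 5 → 六千一百五十五 (Chinese numeral)
六千一百五十五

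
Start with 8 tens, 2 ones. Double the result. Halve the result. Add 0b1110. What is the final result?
Convert 8 tens, 2 ones (place-value notation) → 8×10 + 2 = 82 (decimal)
Start: 82
82 × 2 = 164
164 ÷ 2 = 82
Convert 0b1110 (binary) → 8 + 4 + 2 = 14 (decimal)
82 + 14 = 96
96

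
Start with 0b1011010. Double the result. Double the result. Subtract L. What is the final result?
Convert 0b1011010 (binary) → 64 + 16 + 8 + 2 = 90 (decimal)
Start: 90
90 × 2 = 180
180 × 2 = 360
Convert L (Roman numeral) → 50 (decimal)
360 - 50 = 310
310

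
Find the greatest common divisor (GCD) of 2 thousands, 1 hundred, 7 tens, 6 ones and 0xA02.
Convert 2 thousands, 1 hundred, 7 tens, 6 ones (place-value notation) → 2×1000 + 1×100 + 7×10 + 6 = 2176 (decimal)
Convert 0xA02 (hexadecimal) → 10×256 + 2 = 2562 (decimal)
Compute gcd(2176, 2562) = 2
2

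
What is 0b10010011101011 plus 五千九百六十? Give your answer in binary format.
Convert 0b10010011101011 (binary) → 8192 + 1024 + 128 + 64 + 32 + 8 + 2 + 1 = 9451 (decimal)
Convert 五千九百六十 (Chinese numeral) → 5×1000 + 9×100 + 6×10 = 5960 (decimal)
Compute 9451 + 5960 = 15411
Convert 15411 (decimal) → 15411 = 8192 + 4096 + 2048 + 1024 + 32 + 16 + 2 + 1 → 0b11110000110011 (binary)
0b11110000110011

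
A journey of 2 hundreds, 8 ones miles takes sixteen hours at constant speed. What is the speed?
Convert 2 hundreds, 8 ones (place-value notation) → 2×100 + 8 = 208 (decimal)
Convert sixteen (English words) → 16 (decimal)
Compute 208 ÷ 16 = 13
13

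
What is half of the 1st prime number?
The 1st prime number = 2
Compute 2 ÷ 2 = 1
1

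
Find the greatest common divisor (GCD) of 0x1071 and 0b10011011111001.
Convert 0x1071 (hexadecimal) → 1×4096 + 7×16 + 1 = 4209 (decimal)
Convert 0b10011011111001 (binary) → 8192 + 1024 + 512 + 128 + 64 + 32 + 16 + 8 + 1 = 9977 (decimal)
Compute gcd(4209, 9977) = 1
1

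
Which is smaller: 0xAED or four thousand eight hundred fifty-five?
Convert 0xAED (hexadecimal) → 10×256 + 14×16 + 13 = 2797 (decimal)
Convert four thousand eight hundred fifty-five (English words) → 4×1000 + 8×100 + 55 = 4855 (decimal)
Compare 2797 vs 4855: smaller = 2797
2797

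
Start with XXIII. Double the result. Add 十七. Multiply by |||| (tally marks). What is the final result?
Convert XXIII (Roman numeral) → 10 + 10 + 1 + 1 + 1 = 23 (decimal)
Start: 23
23 × 2 = 46
Convert 十七 (Chinese numeral) → 1×10 + 7 = 17 (decimal)
46 + 17 = 63
Convert |||| (tally marks) → 4 (decimal)
63 × 4 = 252
252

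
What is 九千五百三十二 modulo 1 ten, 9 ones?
Convert 九千五百三十二 (Chinese numeral) → 9×1000 + 5×100 + 3×10 + 2 = 9532 (decimal)
Convert 1 ten, 9 ones (place-value notation) → 1×10 + 9 = 19 (decimal)
Compute 9532 mod 19 = 13
13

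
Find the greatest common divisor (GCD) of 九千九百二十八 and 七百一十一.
Convert 九千九百二十八 (Chinese numeral) → 9×1000 + 9×100 + 2×10 + 8 = 9928 (decimal)
Convert 七百一十一 (Chinese numeral) → 7×100 + 1×10 + 1 = 711 (decimal)
Compute gcd(9928, 711) = 1
1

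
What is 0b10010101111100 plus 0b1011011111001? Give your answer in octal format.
Convert 0b10010101111100 (binary) → 8192 + 1024 + 256 + 64 + 32 + 16 + 8 + 4 = 9596 (decimal)
Convert 0b1011011111001 (binary) → 4096 + 1024 + 512 + 128 + 64 + 32 + 16 + 8 + 1 = 5881 (decimal)
Compute 9596 + 5881 = 15477
Convert 15477 (decimal) → 15477 = 3×4096 + 6×512 + 1×64 + 6×8 + 5 → 0o36165 (octal)
0o36165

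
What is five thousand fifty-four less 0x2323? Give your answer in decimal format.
Convert five thousand fifty-four (English words) → 5×1000 + 54 = 5054 (decimal)
Convert 0x2323 (hexadecimal) → 2×4096 + 3×256 + 2×16 + 3 = 8995 (decimal)
Compute 5054 - 8995 = -3941
-3941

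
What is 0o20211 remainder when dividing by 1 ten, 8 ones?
Convert 0o20211 (octal) → 2×4096 + 2×64 + 1×8 + 1 = 8329 (decimal)
Convert 1 ten, 8 ones (place-value notation) → 1×10 + 8 = 18 (decimal)
Compute 8329 mod 18 = 13
13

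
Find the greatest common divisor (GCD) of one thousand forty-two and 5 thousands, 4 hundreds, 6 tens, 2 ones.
Convert one thousand forty-two (English words) → 1×1000 + 42 = 1042 (decimal)
Convert 5 thousands, 4 hundreds, 6 tens, 2 ones (place-value notation) → 5×1000 + 4×100 + 6×10 + 2 = 5462 (decimal)
Compute gcd(1042, 5462) = 2
2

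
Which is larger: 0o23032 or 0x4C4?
Convert 0o23032 (octal) → 2×4096 + 3×512 + 3×8 + 2 = 9754 (decimal)
Convert 0x4C4 (hexadecimal) → 4×256 + 12×16 + 4 = 1220 (decimal)
Compare 9754 vs 1220: larger = 9754
9754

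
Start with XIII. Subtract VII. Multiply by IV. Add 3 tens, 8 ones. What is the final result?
Convert XIII (Roman numeral) → 10 + 1 + 1 + 1 = 13 (decimal)
Start: 13
Convert VII (Roman numeral) → 5 + 1 + 1 = 7 (decimal)
13 - 7 = 6
Convert IV (Roman numeral) → 4 (decimal)
6 × 4 = 24
Convert 3 tens, 8 ones (place-value notation) → 3×10 + 8 = 38 (decimal)
24 + 38 = 62
62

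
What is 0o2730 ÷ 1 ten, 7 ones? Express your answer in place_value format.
Convert 0o2730 (octal) → 2×512 + 7×64 + 3×8 = 1496 (decimal)
Convert 1 ten, 7 ones (place-value notation) → 1×10 + 7 = 17 (decimal)
Compute 1496 ÷ 17 = 88
Convert 88 (decimal) → 88 = 8×10 + 8 → 8 tens, 8 ones (place-value notation)
8 tens, 8 ones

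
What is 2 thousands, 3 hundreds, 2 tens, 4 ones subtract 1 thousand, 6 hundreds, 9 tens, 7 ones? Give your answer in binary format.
Convert 2 thousands, 3 hundreds, 2 tens, 4 ones (place-value notation) → 2×1000 + 3×100 + 2×10 + 4 = 2324 (decimal)
Convert 1 thousand, 6 hundreds, 9 tens, 7 ones (place-value notation) → 1×1000 + 6×100 + 9×10 + 7 = 1697 (decimal)
Compute 2324 - 1697 = 627
Convert 627 (decimal) → 627 = 512 + 64 + 32 + 16 + 2 + 1 → 0b1001110011 (binary)
0b1001110011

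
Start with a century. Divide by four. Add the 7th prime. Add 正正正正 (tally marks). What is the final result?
Convert a century (colloquial) → 100 (decimal)
Start: 100
Convert four (English words) → 4 (decimal)
100 ÷ 4 = 25
Convert the 7th prime (prime index) → 17 (decimal)
25 + 17 = 42
Convert 正正正正 (tally marks) → 5 + 5 + 5 + 5 = 20 (decimal)
42 + 20 = 62
62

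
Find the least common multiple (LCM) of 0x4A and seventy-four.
Convert 0x4A (hexadecimal) → 4×16 + 10 = 74 (decimal)
Convert seventy-four (English words) → 74 (decimal)
Compute lcm(74, 74) = 74
74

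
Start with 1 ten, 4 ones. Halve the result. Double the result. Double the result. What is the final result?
Convert 1 ten, 4 ones (place-value notation) → 1×10 + 4 = 14 (decimal)
Start: 14
14 ÷ 2 = 7
7 × 2 = 14
14 × 2 = 28
28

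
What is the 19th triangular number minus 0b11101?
The 19th triangular number = 19×20/2 = 190
Convert 0b11101 (binary) → 16 + 8 + 4 + 1 = 29 (decimal)
Compute 190 - 29 = 161
161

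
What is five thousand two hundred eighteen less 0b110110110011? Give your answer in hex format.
Convert five thousand two hundred eighteen (English words) → 5×1000 + 2×100 + 18 = 5218 (decimal)
Convert 0b110110110011 (binary) → 2048 + 1024 + 256 + 128 + 32 + 16 + 2 + 1 = 3507 (decimal)
Compute 5218 - 3507 = 1711
Convert 1711 (decimal) → 1711 = 6×256 + 10×16 + 15 → 0x6AF (hexadecimal)
0x6AF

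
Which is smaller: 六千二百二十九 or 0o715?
Convert 六千二百二十九 (Chinese numeral) → 6×1000 + 2×100 + 2×10 + 9 = 6229 (decimal)
Convert 0o715 (octal) → 7×64 + 1×8 + 5 = 461 (decimal)
Compare 6229 vs 461: smaller = 461
461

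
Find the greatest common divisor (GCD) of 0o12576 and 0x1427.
Convert 0o12576 (octal) → 1×4096 + 2×512 + 5×64 + 7×8 + 6 = 5502 (decimal)
Convert 0x1427 (hexadecimal) → 1×4096 + 4×256 + 2×16 + 7 = 5159 (decimal)
Compute gcd(5502, 5159) = 7
7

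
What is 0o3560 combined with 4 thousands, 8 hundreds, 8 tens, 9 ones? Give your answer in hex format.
Convert 0o3560 (octal) → 3×512 + 5×64 + 6×8 = 1904 (decimal)
Convert 4 thousands, 8 hundreds, 8 tens, 9 ones (place-value notation) → 4×1000 + 8×100 + 8×10 + 9 = 4889 (decimal)
Compute 1904 + 4889 = 6793
Convert 6793 (decimal) → 6793 = 1×4096 + 10×256 + 8×16 + 9 → 0x1A89 (hexadecimal)
0x1A89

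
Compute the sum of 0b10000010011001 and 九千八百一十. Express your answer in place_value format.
Convert 0b10000010011001 (binary) → 8192 + 128 + 16 + 8 + 1 = 8345 (decimal)
Convert 九千八百一十 (Chinese numeral) → 9×1000 + 8×100 + 1×10 = 9810 (decimal)
Compute 8345 + 9810 = 18155
Convert 18155 (decimal) → 18155 = 18×1000 + 1×100 + 5×10 + 5 → 18 thousands, 1 hundred, 5 tens, 5 ones (place-value notation)
18 thousands, 1 hundred, 5 tens, 5 ones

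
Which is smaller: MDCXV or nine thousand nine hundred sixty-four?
Convert MDCXV (Roman numeral) → 1000 + 500 + 100 + 10 + 5 = 1615 (decimal)
Convert nine thousand nine hundred sixty-four (English words) → 9×1000 + 9×100 + 64 = 9964 (decimal)
Compare 1615 vs 9964: smaller = 1615
1615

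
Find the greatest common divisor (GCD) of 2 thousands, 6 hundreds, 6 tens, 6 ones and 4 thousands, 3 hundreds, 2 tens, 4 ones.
Convert 2 thousands, 6 hundreds, 6 tens, 6 ones (place-value notation) → 2×1000 + 6×100 + 6×10 + 6 = 2666 (decimal)
Convert 4 thousands, 3 hundreds, 2 tens, 4 ones (place-value notation) → 4×1000 + 3×100 + 2×10 + 4 = 4324 (decimal)
Compute gcd(2666, 4324) = 2
2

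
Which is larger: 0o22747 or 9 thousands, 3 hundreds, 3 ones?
Convert 0o22747 (octal) → 2×4096 + 2×512 + 7×64 + 4×8 + 7 = 9703 (decimal)
Convert 9 thousands, 3 hundreds, 3 ones (place-value notation) → 9×1000 + 3×100 + 3 = 9303 (decimal)
Compare 9703 vs 9303: larger = 9703
9703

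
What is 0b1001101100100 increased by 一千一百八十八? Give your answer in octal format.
Convert 0b1001101100100 (binary) → 4096 + 512 + 256 + 64 + 32 + 4 = 4964 (decimal)
Convert 一千一百八十八 (Chinese numeral) → 1×1000 + 1×100 + 8×10 + 8 = 1188 (decimal)
Compute 4964 + 1188 = 6152
Convert 6152 (decimal) → 6152 = 1×4096 + 4×512 + 1×8 → 0o14010 (octal)
0o14010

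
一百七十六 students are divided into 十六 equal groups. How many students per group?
Convert 一百七十六 (Chinese numeral) → 1×100 + 7×10 + 6 = 176 (decimal)
Convert 十六 (Chinese numeral) → 1×10 + 6 = 16 (decimal)
Compute 176 ÷ 16 = 11
11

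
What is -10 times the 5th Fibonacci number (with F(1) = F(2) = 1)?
Convert the 5th Fibonacci number (with F(1) = F(2) = 1) (Fibonacci index) → 1, 1, 2, 3, 5 → 5 (decimal)
Compute -10 × 5 = -50
-50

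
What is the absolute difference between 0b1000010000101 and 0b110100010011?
Convert 0b1000010000101 (binary) → 4096 + 128 + 4 + 1 = 4229 (decimal)
Convert 0b110100010011 (binary) → 2048 + 1024 + 256 + 16 + 2 + 1 = 3347 (decimal)
Compute |4229 - 3347| = 882
882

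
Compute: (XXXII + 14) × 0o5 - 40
Convert XXXII (Roman numeral) → 10 + 10 + 10 + 1 + 1 = 32 (decimal)
Convert 0o5 (octal) → 5 (decimal)
Expression in decimal: (32 + 14) × 5 - 40
Parentheses first: 32 + 14 = 46
Multiply: 46 × 5 = 230
Subtract: 230 - 40 = 190
190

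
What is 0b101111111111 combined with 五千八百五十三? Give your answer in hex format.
Convert 0b101111111111 (binary) → 2048 + 512 + 256 + 128 + 64 + 32 + 16 + 8 + 4 + 2 + 1 = 3071 (decimal)
Convert 五千八百五十三 (Chinese numeral) → 5×1000 + 8×100 + 5×10 + 3 = 5853 (decimal)
Compute 3071 + 5853 = 8924
Convert 8924 (decimal) → 8924 = 2×4096 + 2×256 + 13×16 + 12 → 0x22DC (hexadecimal)
0x22DC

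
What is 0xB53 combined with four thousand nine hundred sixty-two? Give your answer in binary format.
Convert 0xB53 (hexadecimal) → 11×256 + 5×16 + 3 = 2899 (decimal)
Convert four thousand nine hundred sixty-two (English words) → 4×1000 + 9×100 + 62 = 4962 (decimal)
Compute 2899 + 4962 = 7861
Convert 7861 (decimal) → 7861 = 4096 + 2048 + 1024 + 512 + 128 + 32 + 16 + 4 + 1 → 0b1111010110101 (binary)
0b1111010110101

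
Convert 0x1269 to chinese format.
Convert 0x1269 (hexadecimal) → 1×4096 + 2×256 + 6×16 + 9 = 4713 (decimal)
Convert 4713 (decimal) → 4713 = 4×1000 + 7×100 + 1×10 + 3 → 四千七百一十三 (Chinese numeral)
四千七百一十三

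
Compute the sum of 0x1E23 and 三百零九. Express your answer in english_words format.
Convert 0x1E23 (hexadecimal) → 1×4096 + 14×256 + 2×16 + 3 = 7715 (decimal)
Convert 三百零九 (Chinese numeral) → 3×100 + 9 = 309 (decimal)
Compute 7715 + 309 = 8024
Convert 8024 (decimal) → 8024 = 8×1000 + 24 → eight thousand twenty-four (English words)
eight thousand twenty-four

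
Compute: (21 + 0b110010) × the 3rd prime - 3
Convert 0b110010 (binary) → 32 + 16 + 2 = 50 (decimal)
Convert the 3rd prime (prime index) → 5 (decimal)
Expression in decimal: (21 + 50) × 5 - 3
Parentheses first: 21 + 50 = 71
Multiply: 71 × 5 = 355
Subtract: 355 - 3 = 352
352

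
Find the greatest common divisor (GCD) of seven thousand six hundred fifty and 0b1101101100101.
Convert seven thousand six hundred fifty (English words) → 7×1000 + 6×100 + 50 = 7650 (decimal)
Convert 0b1101101100101 (binary) → 4096 + 2048 + 512 + 256 + 64 + 32 + 4 + 1 = 7013 (decimal)
Compute gcd(7650, 7013) = 1
1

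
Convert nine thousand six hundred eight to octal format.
Convert nine thousand six hundred eight (English words) → 9×1000 + 6×100 + 8 = 9608 (decimal)
Convert 9608 (decimal) → 9608 = 2×4096 + 2×512 + 6×64 + 1×8 → 0o22610 (octal)
0o22610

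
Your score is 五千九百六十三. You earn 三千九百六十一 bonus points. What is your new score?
Convert 五千九百六十三 (Chinese numeral) → 5×1000 + 9×100 + 6×10 + 3 = 5963 (decimal)
Convert 三千九百六十一 (Chinese numeral) → 3×1000 + 9×100 + 6×10 + 1 = 3961 (decimal)
Compute 5963 + 3961 = 9924
9924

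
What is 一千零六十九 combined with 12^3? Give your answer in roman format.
Convert 一千零六十九 (Chinese numeral) → 1×1000 + 6×10 + 9 = 1069 (decimal)
Convert 12^3 (power) → 1728 (decimal)
Compute 1069 + 1728 = 2797
Convert 2797 (decimal) → 2797 = 1000 + 1000 + 500 + 100 + 100 + 90 + 5 + 1 + 1 → MMDCCXCVII (Roman numeral)
MMDCCXCVII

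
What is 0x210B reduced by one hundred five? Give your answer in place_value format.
Convert 0x210B (hexadecimal) → 2×4096 + 1×256 + 11 = 8459 (decimal)
Convert one hundred five (English words) → 1×100 + 5 = 105 (decimal)
Compute 8459 - 105 = 8354
Convert 8354 (decimal) → 8354 = 8×1000 + 3×100 + 5×10 + 4 → 8 thousands, 3 hundreds, 5 tens, 4 ones (place-value notation)
8 thousands, 3 hundreds, 5 tens, 4 ones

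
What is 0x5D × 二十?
Convert 0x5D (hexadecimal) → 5×16 + 13 = 93 (decimal)
Convert 二十 (Chinese numeral) → 2×10 = 20 (decimal)
Compute 93 × 20 = 1860
1860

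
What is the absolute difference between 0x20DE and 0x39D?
Convert 0x20DE (hexadecimal) → 2×4096 + 13×16 + 14 = 8414 (decimal)
Convert 0x39D (hexadecimal) → 3×256 + 9×16 + 13 = 925 (decimal)
Compute |8414 - 925| = 7489
7489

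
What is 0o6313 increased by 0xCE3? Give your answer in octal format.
Convert 0o6313 (octal) → 6×512 + 3×64 + 1×8 + 3 = 3275 (decimal)
Convert 0xCE3 (hexadecimal) → 12×256 + 14×16 + 3 = 3299 (decimal)
Compute 3275 + 3299 = 6574
Convert 6574 (decimal) → 6574 = 1×4096 + 4×512 + 6×64 + 5×8 + 6 → 0o14656 (octal)
0o14656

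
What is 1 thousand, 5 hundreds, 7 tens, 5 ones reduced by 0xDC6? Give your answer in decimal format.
Convert 1 thousand, 5 hundreds, 7 tens, 5 ones (place-value notation) → 1×1000 + 5×100 + 7×10 + 5 = 1575 (decimal)
Convert 0xDC6 (hexadecimal) → 13×256 + 12×16 + 6 = 3526 (decimal)
Compute 1575 - 3526 = -1951
-1951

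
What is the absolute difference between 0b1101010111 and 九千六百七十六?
Convert 0b1101010111 (binary) → 512 + 256 + 64 + 16 + 4 + 2 + 1 = 855 (decimal)
Convert 九千六百七十六 (Chinese numeral) → 9×1000 + 6×100 + 7×10 + 6 = 9676 (decimal)
Compute |855 - 9676| = 8821
8821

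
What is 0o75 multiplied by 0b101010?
Convert 0o75 (octal) → 7×8 + 5 = 61 (decimal)
Convert 0b101010 (binary) → 32 + 8 + 2 = 42 (decimal)
Compute 61 × 42 = 2562
2562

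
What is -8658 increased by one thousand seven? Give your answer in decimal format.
Convert one thousand seven (English words) → 1×1000 + 7 = 1007 (decimal)
Compute -8658 + 1007 = -7651
-7651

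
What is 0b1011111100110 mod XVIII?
Convert 0b1011111100110 (binary) → 4096 + 1024 + 512 + 256 + 128 + 64 + 32 + 4 + 2 = 6118 (decimal)
Convert XVIII (Roman numeral) → 10 + 5 + 1 + 1 + 1 = 18 (decimal)
Compute 6118 mod 18 = 16
16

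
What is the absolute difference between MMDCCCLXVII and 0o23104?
Convert MMDCCCLXVII (Roman numeral) → 1000 + 1000 + 500 + 100 + 100 + 100 + 50 + 10 + 5 + 1 + 1 = 2867 (decimal)
Convert 0o23104 (octal) → 2×4096 + 3×512 + 1×64 + 4 = 9796 (decimal)
Compute |2867 - 9796| = 6929
6929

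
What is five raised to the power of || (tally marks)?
Convert five (English words) → 5 (decimal)
Convert || (tally marks) → 2 (decimal)
Compute 5 ^ 2 = 25
25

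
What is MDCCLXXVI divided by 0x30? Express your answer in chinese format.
Convert MDCCLXXVI (Roman numeral) → 1000 + 500 + 100 + 100 + 50 + 10 + 10 + 5 + 1 = 1776 (decimal)
Convert 0x30 (hexadecimal) → 3×16 = 48 (decimal)
Compute 1776 ÷ 48 = 37
Convert 37 (decimal) → 37 = 3×10 + 7 → 三十七 (Chinese numeral)
三十七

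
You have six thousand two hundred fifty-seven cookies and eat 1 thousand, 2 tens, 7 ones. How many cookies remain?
Convert six thousand two hundred fifty-seven (English words) → 6×1000 + 2×100 + 57 = 6257 (decimal)
Convert 1 thousand, 2 tens, 7 ones (place-value notation) → 1×1000 + 2×10 + 7 = 1027 (decimal)
Compute 6257 - 1027 = 5230
5230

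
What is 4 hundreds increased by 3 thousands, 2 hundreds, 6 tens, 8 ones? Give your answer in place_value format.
Convert 4 hundreds (place-value notation) → 4×100 = 400 (decimal)
Convert 3 thousands, 2 hundreds, 6 tens, 8 ones (place-value notation) → 3×1000 + 2×100 + 6×10 + 8 = 3268 (decimal)
Compute 400 + 3268 = 3668
Convert 3668 (decimal) → 3668 = 3×1000 + 6×100 + 6×10 + 8 → 3 thousands, 6 hundreds, 6 tens, 8 ones (place-value notation)
3 thousands, 6 hundreds, 6 tens, 8 ones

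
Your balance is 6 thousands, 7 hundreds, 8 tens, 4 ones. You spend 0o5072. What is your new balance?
Convert 6 thousands, 7 hundreds, 8 tens, 4 ones (place-value notation) → 6×1000 + 7×100 + 8×10 + 4 = 6784 (decimal)
Convert 0o5072 (octal) → 5×512 + 7×8 + 2 = 2618 (decimal)
Compute 6784 - 2618 = 4166
4166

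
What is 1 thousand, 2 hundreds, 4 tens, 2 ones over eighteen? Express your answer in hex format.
Convert 1 thousand, 2 hundreds, 4 tens, 2 ones (place-value notation) → 1×1000 + 2×100 + 4×10 + 2 = 1242 (decimal)
Convert eighteen (English words) → 18 (decimal)
Compute 1242 ÷ 18 = 69
Convert 69 (decimal) → 69 = 4×16 + 5 → 0x45 (hexadecimal)
0x45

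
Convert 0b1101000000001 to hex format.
Convert 0b1101000000001 (binary) → 4096 + 2048 + 512 + 1 = 6657 (decimal)
Convert 6657 (decimal) → 6657 = 1×4096 + 10×256 + 1 → 0x1A01 (hexadecimal)
0x1A01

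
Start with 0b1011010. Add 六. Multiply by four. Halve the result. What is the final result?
Convert 0b1011010 (binary) → 64 + 16 + 8 + 2 = 90 (decimal)
Start: 90
Convert 六 (Chinese numeral) → 6 (decimal)
90 + 6 = 96
Convert four (English words) → 4 (decimal)
96 × 4 = 384
384 ÷ 2 = 192
192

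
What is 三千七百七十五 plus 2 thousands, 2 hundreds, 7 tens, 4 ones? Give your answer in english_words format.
Convert 三千七百七十五 (Chinese numeral) → 3×1000 + 7×100 + 7×10 + 5 = 3775 (decimal)
Convert 2 thousands, 2 hundreds, 7 tens, 4 ones (place-value notation) → 2×1000 + 2×100 + 7×10 + 4 = 2274 (decimal)
Compute 3775 + 2274 = 6049
Convert 6049 (decimal) → 6049 = 6×1000 + 49 → six thousand forty-nine (English words)
six thousand forty-nine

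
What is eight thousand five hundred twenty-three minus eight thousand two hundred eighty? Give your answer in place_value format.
Convert eight thousand five hundred twenty-three (English words) → 8×1000 + 5×100 + 23 = 8523 (decimal)
Convert eight thousand two hundred eighty (English words) → 8×1000 + 2×100 + 80 = 8280 (decimal)
Compute 8523 - 8280 = 243
Convert 243 (decimal) → 243 = 2×100 + 4×10 + 3 → 2 hundreds, 4 tens, 3 ones (place-value notation)
2 hundreds, 4 tens, 3 ones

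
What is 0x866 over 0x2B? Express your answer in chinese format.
Convert 0x866 (hexadecimal) → 8×256 + 6×16 + 6 = 2150 (decimal)
Convert 0x2B (hexadecimal) → 2×16 + 11 = 43 (decimal)
Compute 2150 ÷ 43 = 50
Convert 50 (decimal) → 50 = 5×10 → 五十 (Chinese numeral)
五十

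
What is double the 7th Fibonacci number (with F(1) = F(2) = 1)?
The 7th Fibonacci number (with F(1) = F(2) = 1): 1, 1, 2, 3, 5, 8, 13 → 13
Compute 13 × 2 = 26
26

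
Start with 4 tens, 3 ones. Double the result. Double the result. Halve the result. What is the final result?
Convert 4 tens, 3 ones (place-value notation) → 4×10 + 3 = 43 (decimal)
Start: 43
43 × 2 = 86
86 × 2 = 172
172 ÷ 2 = 86
86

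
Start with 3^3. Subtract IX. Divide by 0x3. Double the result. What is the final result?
Convert 3^3 (power) → 27 (decimal)
Start: 27
Convert IX (Roman numeral) → 9 (decimal)
27 - 9 = 18
Convert 0x3 (hexadecimal) → 3 (decimal)
18 ÷ 3 = 6
6 × 2 = 12
12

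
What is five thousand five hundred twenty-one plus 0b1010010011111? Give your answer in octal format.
Convert five thousand five hundred twenty-one (English words) → 5×1000 + 5×100 + 21 = 5521 (decimal)
Convert 0b1010010011111 (binary) → 4096 + 1024 + 128 + 16 + 8 + 4 + 2 + 1 = 5279 (decimal)
Compute 5521 + 5279 = 10800
Convert 10800 (decimal) → 10800 = 2×4096 + 5×512 + 6×8 → 0o25060 (octal)
0o25060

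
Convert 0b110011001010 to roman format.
Convert 0b110011001010 (binary) → 2048 + 1024 + 128 + 64 + 8 + 2 = 3274 (decimal)
Convert 3274 (decimal) → 3274 = 1000 + 1000 + 1000 + 100 + 100 + 50 + 10 + 10 + 4 → MMMCCLXXIV (Roman numeral)
MMMCCLXXIV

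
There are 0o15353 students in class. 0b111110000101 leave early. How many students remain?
Convert 0o15353 (octal) → 1×4096 + 5×512 + 3×64 + 5×8 + 3 = 6891 (decimal)
Convert 0b111110000101 (binary) → 2048 + 1024 + 512 + 256 + 128 + 4 + 1 = 3973 (decimal)
Compute 6891 - 3973 = 2918
2918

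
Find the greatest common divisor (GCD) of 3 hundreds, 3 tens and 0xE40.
Convert 3 hundreds, 3 tens (place-value notation) → 3×100 + 3×10 = 330 (decimal)
Convert 0xE40 (hexadecimal) → 14×256 + 4×16 = 3648 (decimal)
Compute gcd(330, 3648) = 6
6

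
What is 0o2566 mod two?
Convert 0o2566 (octal) → 2×512 + 5×64 + 6×8 + 6 = 1398 (decimal)
Convert two (English words) → 2 (decimal)
Compute 1398 mod 2 = 0
0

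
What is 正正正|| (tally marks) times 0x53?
Convert 正正正|| (tally marks) → 5 + 5 + 5 + 2 = 17 (decimal)
Convert 0x53 (hexadecimal) → 5×16 + 3 = 83 (decimal)
Compute 17 × 83 = 1411
1411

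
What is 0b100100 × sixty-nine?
Convert 0b100100 (binary) → 32 + 4 = 36 (decimal)
Convert sixty-nine (English words) → 69 (decimal)
Compute 36 × 69 = 2484
2484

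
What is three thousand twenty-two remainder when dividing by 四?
Convert three thousand twenty-two (English words) → 3×1000 + 22 = 3022 (decimal)
Convert 四 (Chinese numeral) → 4 (decimal)
Compute 3022 mod 4 = 2
2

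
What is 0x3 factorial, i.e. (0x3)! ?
Convert 0x3 (hexadecimal) → 3 (decimal)
Compute 3! = 6
6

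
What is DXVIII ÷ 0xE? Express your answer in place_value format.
Convert DXVIII (Roman numeral) → 500 + 10 + 5 + 1 + 1 + 1 = 518 (decimal)
Convert 0xE (hexadecimal) → 14 (decimal)
Compute 518 ÷ 14 = 37
Convert 37 (decimal) → 37 = 3×10 + 7 → 3 tens, 7 ones (place-value notation)
3 tens, 7 ones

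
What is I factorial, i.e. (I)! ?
Convert I (Roman numeral) → 1 (decimal)
Compute 1! = 1
1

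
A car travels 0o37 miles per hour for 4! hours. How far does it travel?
Convert 0o37 (octal) → 3×8 + 7 = 31 (decimal)
Convert 4! (factorial) → 24 (decimal)
Compute 31 × 24 = 744
744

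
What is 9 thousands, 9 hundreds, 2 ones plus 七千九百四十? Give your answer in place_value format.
Convert 9 thousands, 9 hundreds, 2 ones (place-value notation) → 9×1000 + 9×100 + 2 = 9902 (decimal)
Convert 七千九百四十 (Chinese numeral) → 7×1000 + 9×100 + 4×10 = 7940 (decimal)
Compute 9902 + 7940 = 17842
Convert 17842 (decimal) → 17842 = 17×1000 + 8×100 + 4×10 + 2 → 17 thousands, 8 hundreds, 4 tens, 2 ones (place-value notation)
17 thousands, 8 hundreds, 4 tens, 2 ones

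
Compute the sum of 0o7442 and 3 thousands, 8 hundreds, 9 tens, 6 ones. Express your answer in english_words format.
Convert 0o7442 (octal) → 7×512 + 4×64 + 4×8 + 2 = 3874 (decimal)
Convert 3 thousands, 8 hundreds, 9 tens, 6 ones (place-value notation) → 3×1000 + 8×100 + 9×10 + 6 = 3896 (decimal)
Compute 3874 + 3896 = 7770
Convert 7770 (decimal) → 7770 = 7×1000 + 7×100 + 70 → seven thousand seven hundred seventy (English words)
seven thousand seven hundred seventy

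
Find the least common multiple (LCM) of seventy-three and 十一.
Convert seventy-three (English words) → 73 (decimal)
Convert 十一 (Chinese numeral) → 1×10 + 1 = 11 (decimal)
Compute lcm(73, 11) = 803
803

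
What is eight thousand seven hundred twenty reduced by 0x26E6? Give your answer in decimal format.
Convert eight thousand seven hundred twenty (English words) → 8×1000 + 7×100 + 20 = 8720 (decimal)
Convert 0x26E6 (hexadecimal) → 2×4096 + 6×256 + 14×16 + 6 = 9958 (decimal)
Compute 8720 - 9958 = -1238
-1238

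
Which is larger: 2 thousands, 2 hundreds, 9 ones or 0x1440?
Convert 2 thousands, 2 hundreds, 9 ones (place-value notation) → 2×1000 + 2×100 + 9 = 2209 (decimal)
Convert 0x1440 (hexadecimal) → 1×4096 + 4×256 + 4×16 = 5184 (decimal)
Compare 2209 vs 5184: larger = 5184
5184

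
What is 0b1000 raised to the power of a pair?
Convert 0b1000 (binary) → 8 (decimal)
Convert a pair (colloquial) → 2 (decimal)
Compute 8 ^ 2 = 64
64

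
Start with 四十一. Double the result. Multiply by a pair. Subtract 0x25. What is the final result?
Convert 四十一 (Chinese numeral) → 4×10 + 1 = 41 (decimal)
Start: 41
41 × 2 = 82
Convert a pair (colloquial) → 2 (decimal)
82 × 2 = 164
Convert 0x25 (hexadecimal) → 2×16 + 5 = 37 (decimal)
164 - 37 = 127
127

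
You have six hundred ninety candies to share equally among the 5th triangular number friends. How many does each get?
Convert six hundred ninety (English words) → 6×100 + 90 = 690 (decimal)
Convert the 5th triangular number (triangular index) → 5×6/2 = 15 (decimal)
Compute 690 ÷ 15 = 46
46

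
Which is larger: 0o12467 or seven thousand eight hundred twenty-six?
Convert 0o12467 (octal) → 1×4096 + 2×512 + 4×64 + 6×8 + 7 = 5431 (decimal)
Convert seven thousand eight hundred twenty-six (English words) → 7×1000 + 8×100 + 26 = 7826 (decimal)
Compare 5431 vs 7826: larger = 7826
7826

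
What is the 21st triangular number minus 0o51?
The 21st triangular number = 21×22/2 = 231
Convert 0o51 (octal) → 5×8 + 1 = 41 (decimal)
Compute 231 - 41 = 190
190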